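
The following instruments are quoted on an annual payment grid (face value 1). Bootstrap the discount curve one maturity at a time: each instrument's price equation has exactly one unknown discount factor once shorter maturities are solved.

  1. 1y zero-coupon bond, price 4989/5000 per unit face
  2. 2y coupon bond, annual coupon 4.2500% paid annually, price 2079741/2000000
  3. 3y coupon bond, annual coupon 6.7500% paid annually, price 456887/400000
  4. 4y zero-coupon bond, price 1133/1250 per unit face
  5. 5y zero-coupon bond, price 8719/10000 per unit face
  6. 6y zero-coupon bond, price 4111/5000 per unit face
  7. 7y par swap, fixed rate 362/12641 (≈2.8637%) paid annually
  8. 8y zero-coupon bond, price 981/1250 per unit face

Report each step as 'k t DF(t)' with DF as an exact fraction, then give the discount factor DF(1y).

1 1 4989/5000
2 2 598/625
3 3 1183/1250
4 4 1133/1250
5 5 8719/10000
6 6 4111/5000
7 7 819/1000
8 8 981/1250
DF(1y) = 4989/5000 ≈ 0.997800

step 1 [1y] zero: DF = P = 4989/5000 ≈ 0.997800
step 2 [2y] bond c/1=17/400: DF=(2079741/2000000 − 17/400·(0.997800))/(1+17/400) = 598/625 ≈ 0.956800
step 3 [3y] bond c/1=27/400: DF=(456887/400000 − 27/400·(0.997800+0.956800))/(1+27/400) = 1183/1250 ≈ 0.946400
step 4 [4y] zero: DF = P = 1133/1250 ≈ 0.906400
step 5 [5y] zero: DF = P = 8719/10000 ≈ 0.871900
step 6 [6y] zero: DF = P = 4111/5000 ≈ 0.822200
step 7 [7y] swap r/1=362/12641: DF=(1 − 362/12641·(0.997800+0.956800+0.946400+0.906400+0.871900+0.822200))/(1+362/12641) = 819/1000 ≈ 0.819000
step 8 [8y] zero: DF = P = 981/1250 ≈ 0.784800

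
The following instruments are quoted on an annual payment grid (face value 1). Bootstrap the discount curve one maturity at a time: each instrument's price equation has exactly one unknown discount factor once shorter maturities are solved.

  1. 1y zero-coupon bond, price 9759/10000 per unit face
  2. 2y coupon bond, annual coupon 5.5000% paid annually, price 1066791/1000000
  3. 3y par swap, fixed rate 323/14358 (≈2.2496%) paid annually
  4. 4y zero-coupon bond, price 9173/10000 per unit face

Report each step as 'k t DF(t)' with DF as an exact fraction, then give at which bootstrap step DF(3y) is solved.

step 1 [1y] zero: DF = P = 9759/10000 ≈ 0.975900
step 2 [2y] bond c/1=11/200: DF=(1066791/1000000 − 11/200·(0.975900))/(1+11/200) = 9603/10000 ≈ 0.960300
step 3 [3y] swap r/1=323/14358: DF=(1 − 323/14358·(0.975900+0.960300))/(1+323/14358) = 4677/5000 ≈ 0.935400
step 4 [4y] zero: DF = P = 9173/10000 ≈ 0.917300

1 1 9759/10000
2 2 9603/10000
3 3 4677/5000
4 4 9173/10000
DF(3y) is solved at step 3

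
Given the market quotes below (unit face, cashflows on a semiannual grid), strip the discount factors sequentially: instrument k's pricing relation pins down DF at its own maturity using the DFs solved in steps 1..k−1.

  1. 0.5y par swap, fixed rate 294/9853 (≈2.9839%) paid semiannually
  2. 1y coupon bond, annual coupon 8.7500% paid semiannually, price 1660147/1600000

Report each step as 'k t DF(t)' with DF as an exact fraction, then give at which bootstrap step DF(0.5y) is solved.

step 1 [0.5y] swap r/2=147/9853: DF=(1 − 147/9853·(0))/(1+147/9853) = 9853/10000 ≈ 0.985300
step 2 [1y] bond c/2=7/160: DF=(1660147/1600000 − 7/160·(0.985300))/(1+7/160) = 1191/1250 ≈ 0.952800

1 1/2 9853/10000
2 1 1191/1250
DF(0.5y) is solved at step 1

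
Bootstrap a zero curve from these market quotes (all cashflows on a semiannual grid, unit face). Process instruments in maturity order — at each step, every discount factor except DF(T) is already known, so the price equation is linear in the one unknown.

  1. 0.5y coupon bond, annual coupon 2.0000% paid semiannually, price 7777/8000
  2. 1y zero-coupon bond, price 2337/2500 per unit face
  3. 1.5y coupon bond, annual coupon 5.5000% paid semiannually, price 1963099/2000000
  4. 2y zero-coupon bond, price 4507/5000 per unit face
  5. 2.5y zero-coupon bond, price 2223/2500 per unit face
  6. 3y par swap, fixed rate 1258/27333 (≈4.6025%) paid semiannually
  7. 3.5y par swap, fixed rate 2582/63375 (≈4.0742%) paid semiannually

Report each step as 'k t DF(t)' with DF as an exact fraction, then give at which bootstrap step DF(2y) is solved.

1 1/2 77/80
2 1 2337/2500
3 3/2 1809/2000
4 2 4507/5000
5 5/2 2223/2500
6 3 4371/5000
7 7/2 8709/10000
DF(2y) is solved at step 4

step 1 [0.5y] bond c/2=1/100: DF=(7777/8000 − 1/100·(0))/(1+1/100) = 77/80 ≈ 0.962500
step 2 [1y] zero: DF = P = 2337/2500 ≈ 0.934800
step 3 [1.5y] bond c/2=11/400: DF=(1963099/2000000 − 11/400·(0.962500+0.934800))/(1+11/400) = 1809/2000 ≈ 0.904500
step 4 [2y] zero: DF = P = 4507/5000 ≈ 0.901400
step 5 [2.5y] zero: DF = P = 2223/2500 ≈ 0.889200
step 6 [3y] swap r/2=629/27333: DF=(1 − 629/27333·(0.962500+0.934800+0.904500+0.901400+0.889200))/(1+629/27333) = 4371/5000 ≈ 0.874200
step 7 [3.5y] swap r/2=1291/63375: DF=(1 − 1291/63375·(0.962500+0.934800+0.904500+0.901400+0.889200+0.874200))/(1+1291/63375) = 8709/10000 ≈ 0.870900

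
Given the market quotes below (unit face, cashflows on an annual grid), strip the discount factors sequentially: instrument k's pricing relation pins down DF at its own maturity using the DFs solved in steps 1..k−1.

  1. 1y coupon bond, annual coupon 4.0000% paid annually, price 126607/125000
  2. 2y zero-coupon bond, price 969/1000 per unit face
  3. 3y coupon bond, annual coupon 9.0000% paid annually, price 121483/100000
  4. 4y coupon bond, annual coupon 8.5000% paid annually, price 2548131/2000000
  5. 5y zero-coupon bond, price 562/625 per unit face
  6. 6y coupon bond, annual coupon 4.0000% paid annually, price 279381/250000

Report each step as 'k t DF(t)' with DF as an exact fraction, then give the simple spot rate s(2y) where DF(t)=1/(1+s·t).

1 1 9739/10000
2 2 969/1000
3 3 9541/10000
4 4 9473/10000
5 5 562/625
6 6 8921/10000
s(2y) = (1/(969/1000) − 1)/(2) = 31/1938 ≈ 1.5996%

step 1 [1y] bond c/1=1/25: DF=(126607/125000 − 1/25·(0))/(1+1/25) = 9739/10000 ≈ 0.973900
step 2 [2y] zero: DF = P = 969/1000 ≈ 0.969000
step 3 [3y] bond c/1=9/100: DF=(121483/100000 − 9/100·(0.973900+0.969000))/(1+9/100) = 9541/10000 ≈ 0.954100
step 4 [4y] bond c/1=17/200: DF=(2548131/2000000 − 17/200·(0.973900+0.969000+0.954100))/(1+17/200) = 9473/10000 ≈ 0.947300
step 5 [5y] zero: DF = P = 562/625 ≈ 0.899200
step 6 [6y] bond c/1=1/25: DF=(279381/250000 − 1/25·(0.973900+0.969000+0.954100+0.947300+0.899200))/(1+1/25) = 8921/10000 ≈ 0.892100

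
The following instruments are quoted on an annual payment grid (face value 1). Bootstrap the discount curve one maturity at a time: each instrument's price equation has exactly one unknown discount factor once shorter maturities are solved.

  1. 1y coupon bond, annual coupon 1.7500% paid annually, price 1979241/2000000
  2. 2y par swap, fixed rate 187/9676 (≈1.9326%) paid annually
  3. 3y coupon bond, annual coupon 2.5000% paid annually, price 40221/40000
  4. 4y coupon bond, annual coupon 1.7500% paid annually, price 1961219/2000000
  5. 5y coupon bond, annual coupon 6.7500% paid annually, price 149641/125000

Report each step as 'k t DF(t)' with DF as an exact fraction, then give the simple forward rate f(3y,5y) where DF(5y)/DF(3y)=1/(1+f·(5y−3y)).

step 1 [1y] bond c/1=7/400: DF=(1979241/2000000 − 7/400·(0))/(1+7/400) = 4863/5000 ≈ 0.972600
step 2 [2y] swap r/1=187/9676: DF=(1 − 187/9676·(0.972600))/(1+187/9676) = 4813/5000 ≈ 0.962600
step 3 [3y] bond c/1=1/40: DF=(40221/40000 − 1/40·(0.972600+0.962600))/(1+1/40) = 4669/5000 ≈ 0.933800
step 4 [4y] bond c/1=7/400: DF=(1961219/2000000 − 7/400·(0.972600+0.962600+0.933800))/(1+7/400) = 1143/1250 ≈ 0.914400
step 5 [5y] bond c/1=27/400: DF=(149641/125000 − 27/400·(0.972600+0.962600+0.933800+0.914400))/(1+27/400) = 4411/5000 ≈ 0.882200

1 1 4863/5000
2 2 4813/5000
3 3 4669/5000
4 4 1143/1250
5 5 4411/5000
f(3y,5y) = ((4669/5000)/(4411/5000) − 1)/(2) = 129/4411 ≈ 2.9245%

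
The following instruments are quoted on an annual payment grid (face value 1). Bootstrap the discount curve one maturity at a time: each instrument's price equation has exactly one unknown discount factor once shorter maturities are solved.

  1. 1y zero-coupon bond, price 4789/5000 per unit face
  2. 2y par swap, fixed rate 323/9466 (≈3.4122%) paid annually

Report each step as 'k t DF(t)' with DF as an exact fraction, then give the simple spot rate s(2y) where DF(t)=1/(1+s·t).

step 1 [1y] zero: DF = P = 4789/5000 ≈ 0.957800
step 2 [2y] swap r/1=323/9466: DF=(1 − 323/9466·(0.957800))/(1+323/9466) = 4677/5000 ≈ 0.935400

1 1 4789/5000
2 2 4677/5000
s(2y) = (1/(4677/5000) − 1)/(2) = 323/9354 ≈ 3.4531%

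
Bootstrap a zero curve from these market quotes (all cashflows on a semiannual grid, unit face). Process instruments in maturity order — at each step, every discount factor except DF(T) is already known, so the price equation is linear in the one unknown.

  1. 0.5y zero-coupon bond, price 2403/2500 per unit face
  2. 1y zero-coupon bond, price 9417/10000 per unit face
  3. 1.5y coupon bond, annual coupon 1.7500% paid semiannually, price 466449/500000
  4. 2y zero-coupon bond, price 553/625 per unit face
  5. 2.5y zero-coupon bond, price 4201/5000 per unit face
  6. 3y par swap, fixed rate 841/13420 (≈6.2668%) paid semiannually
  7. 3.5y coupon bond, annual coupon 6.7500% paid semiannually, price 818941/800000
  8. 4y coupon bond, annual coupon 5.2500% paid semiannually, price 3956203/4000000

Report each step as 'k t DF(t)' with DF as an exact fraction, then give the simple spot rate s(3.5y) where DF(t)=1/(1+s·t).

step 1 [0.5y] zero: DF = P = 2403/2500 ≈ 0.961200
step 2 [1y] zero: DF = P = 9417/10000 ≈ 0.941700
step 3 [1.5y] bond c/2=7/800: DF=(466449/500000 − 7/800·(0.961200+0.941700))/(1+7/800) = 9083/10000 ≈ 0.908300
step 4 [2y] zero: DF = P = 553/625 ≈ 0.884800
step 5 [2.5y] zero: DF = P = 4201/5000 ≈ 0.840200
step 6 [3y] swap r/2=841/26840: DF=(1 − 841/26840·(0.961200+0.941700+0.908300+0.884800+0.840200))/(1+841/26840) = 4159/5000 ≈ 0.831800
step 7 [3.5y] bond c/2=27/800: DF=(818941/800000 − 27/800·(0.961200+0.941700+0.908300+0.884800+0.840200+0.831800))/(1+27/800) = 163/200 ≈ 0.815000
step 8 [4y] bond c/2=21/800: DF=(3956203/4000000 − 21/800·(0.961200+0.941700+0.908300+0.884800+0.840200+0.831800+0.815000))/(1+21/800) = 1007/1250 ≈ 0.805600

1 1/2 2403/2500
2 1 9417/10000
3 3/2 9083/10000
4 2 553/625
5 5/2 4201/5000
6 3 4159/5000
7 7/2 163/200
8 4 1007/1250
s(3.5y) = (1/(163/200) − 1)/(7/2) = 74/1141 ≈ 6.4855%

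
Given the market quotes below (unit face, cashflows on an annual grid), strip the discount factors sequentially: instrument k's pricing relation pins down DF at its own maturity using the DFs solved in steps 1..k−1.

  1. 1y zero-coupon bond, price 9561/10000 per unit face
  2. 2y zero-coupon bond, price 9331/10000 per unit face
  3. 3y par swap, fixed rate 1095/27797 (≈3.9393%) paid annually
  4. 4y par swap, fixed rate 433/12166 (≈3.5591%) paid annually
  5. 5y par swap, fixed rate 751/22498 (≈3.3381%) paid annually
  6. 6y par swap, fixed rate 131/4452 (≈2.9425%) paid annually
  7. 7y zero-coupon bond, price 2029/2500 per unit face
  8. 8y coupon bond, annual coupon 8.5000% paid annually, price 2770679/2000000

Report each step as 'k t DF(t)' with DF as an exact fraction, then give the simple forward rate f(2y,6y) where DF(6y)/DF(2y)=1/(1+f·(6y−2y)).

step 1 [1y] zero: DF = P = 9561/10000 ≈ 0.956100
step 2 [2y] zero: DF = P = 9331/10000 ≈ 0.933100
step 3 [3y] swap r/1=1095/27797: DF=(1 − 1095/27797·(0.956100+0.933100))/(1+1095/27797) = 1781/2000 ≈ 0.890500
step 4 [4y] swap r/1=433/12166: DF=(1 − 433/12166·(0.956100+0.933100+0.890500))/(1+433/12166) = 8701/10000 ≈ 0.870100
step 5 [5y] swap r/1=751/22498: DF=(1 − 751/22498·(0.956100+0.933100+0.890500+0.870100))/(1+751/22498) = 4249/5000 ≈ 0.849800
step 6 [6y] swap r/1=131/4452: DF=(1 − 131/4452·(0.956100+0.933100+0.890500+0.870100+0.849800))/(1+131/4452) = 2107/2500 ≈ 0.842800
step 7 [7y] zero: DF = P = 2029/2500 ≈ 0.811600
step 8 [8y] bond c/1=17/200: DF=(2770679/2000000 − 17/200·(0.956100+0.933100+0.890500+0.870100+0.849800+0.842800+0.811600))/(1+17/200) = 7947/10000 ≈ 0.794700

1 1 9561/10000
2 2 9331/10000
3 3 1781/2000
4 4 8701/10000
5 5 4249/5000
6 6 2107/2500
7 7 2029/2500
8 8 7947/10000
f(2y,6y) = ((9331/10000)/(2107/2500) − 1)/(4) = 3/112 ≈ 2.6786%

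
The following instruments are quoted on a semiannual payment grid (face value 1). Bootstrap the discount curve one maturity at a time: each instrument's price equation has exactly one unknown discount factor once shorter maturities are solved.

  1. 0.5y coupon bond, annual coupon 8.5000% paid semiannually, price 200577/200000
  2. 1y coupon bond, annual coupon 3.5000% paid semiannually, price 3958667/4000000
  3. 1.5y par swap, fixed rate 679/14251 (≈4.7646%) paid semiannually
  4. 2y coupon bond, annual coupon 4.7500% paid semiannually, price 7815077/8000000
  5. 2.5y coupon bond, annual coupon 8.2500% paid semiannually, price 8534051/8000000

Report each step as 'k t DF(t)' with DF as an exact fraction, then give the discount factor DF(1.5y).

1 1/2 481/500
2 1 9561/10000
3 3/2 9321/10000
4 2 8881/10000
5 5/2 2191/2500
DF(1.5y) = 9321/10000 ≈ 0.932100

step 1 [0.5y] bond c/2=17/400: DF=(200577/200000 − 17/400·(0))/(1+17/400) = 481/500 ≈ 0.962000
step 2 [1y] bond c/2=7/400: DF=(3958667/4000000 − 7/400·(0.962000))/(1+7/400) = 9561/10000 ≈ 0.956100
step 3 [1.5y] swap r/2=679/28502: DF=(1 − 679/28502·(0.962000+0.956100))/(1+679/28502) = 9321/10000 ≈ 0.932100
step 4 [2y] bond c/2=19/800: DF=(7815077/8000000 − 19/800·(0.962000+0.956100+0.932100))/(1+19/800) = 8881/10000 ≈ 0.888100
step 5 [2.5y] bond c/2=33/800: DF=(8534051/8000000 − 33/800·(0.962000+0.956100+0.932100+0.888100))/(1+33/800) = 2191/2500 ≈ 0.876400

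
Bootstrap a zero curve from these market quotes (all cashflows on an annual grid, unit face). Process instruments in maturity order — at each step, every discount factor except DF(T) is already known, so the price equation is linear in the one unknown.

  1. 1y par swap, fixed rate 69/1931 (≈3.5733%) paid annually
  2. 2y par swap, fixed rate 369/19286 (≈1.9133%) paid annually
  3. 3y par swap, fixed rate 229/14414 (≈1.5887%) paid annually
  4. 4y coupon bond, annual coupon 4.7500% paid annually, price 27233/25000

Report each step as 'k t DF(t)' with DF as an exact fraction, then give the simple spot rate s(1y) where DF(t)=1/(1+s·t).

1 1 1931/2000
2 2 9631/10000
3 3 4771/5000
4 4 2273/2500
s(1y) = (1/(1931/2000) − 1)/(1) = 69/1931 ≈ 3.5733%

step 1 [1y] swap r/1=69/1931: DF=(1 − 69/1931·(0))/(1+69/1931) = 1931/2000 ≈ 0.965500
step 2 [2y] swap r/1=369/19286: DF=(1 − 369/19286·(0.965500))/(1+369/19286) = 9631/10000 ≈ 0.963100
step 3 [3y] swap r/1=229/14414: DF=(1 − 229/14414·(0.965500+0.963100))/(1+229/14414) = 4771/5000 ≈ 0.954200
step 4 [4y] bond c/1=19/400: DF=(27233/25000 − 19/400·(0.965500+0.963100+0.954200))/(1+19/400) = 2273/2500 ≈ 0.909200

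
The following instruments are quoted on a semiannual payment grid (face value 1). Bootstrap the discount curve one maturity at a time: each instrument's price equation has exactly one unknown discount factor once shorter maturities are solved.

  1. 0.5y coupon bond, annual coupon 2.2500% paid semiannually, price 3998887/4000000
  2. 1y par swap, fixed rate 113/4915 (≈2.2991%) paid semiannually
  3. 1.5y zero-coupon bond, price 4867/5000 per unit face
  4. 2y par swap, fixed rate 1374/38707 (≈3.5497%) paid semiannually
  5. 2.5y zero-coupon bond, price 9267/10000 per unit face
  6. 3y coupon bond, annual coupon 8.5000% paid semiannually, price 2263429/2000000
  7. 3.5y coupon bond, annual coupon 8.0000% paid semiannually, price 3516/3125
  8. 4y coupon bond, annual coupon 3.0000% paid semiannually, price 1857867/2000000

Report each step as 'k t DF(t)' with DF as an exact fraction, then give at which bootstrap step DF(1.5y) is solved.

step 1 [0.5y] bond c/2=9/800: DF=(3998887/4000000 − 9/800·(0))/(1+9/800) = 4943/5000 ≈ 0.988600
step 2 [1y] swap r/2=113/9830: DF=(1 − 113/9830·(0.988600))/(1+113/9830) = 4887/5000 ≈ 0.977400
step 3 [1.5y] zero: DF = P = 4867/5000 ≈ 0.973400
step 4 [2y] swap r/2=687/38707: DF=(1 − 687/38707·(0.988600+0.977400+0.973400))/(1+687/38707) = 9313/10000 ≈ 0.931300
step 5 [2.5y] zero: DF = P = 9267/10000 ≈ 0.926700
step 6 [3y] bond c/2=17/400: DF=(2263429/2000000 − 17/400·(0.988600+0.977400+0.973400+0.931300+0.926700))/(1+17/400) = 89/100 ≈ 0.890000
step 7 [3.5y] bond c/2=1/25: DF=(3516/3125 − 1/25·(0.988600+0.977400+0.973400+0.931300+0.926700+0.890000))/(1+1/25) = 8631/10000 ≈ 0.863100
step 8 [4y] bond c/2=3/200: DF=(1857867/2000000 − 3/200·(0.988600+0.977400+0.973400+0.931300+0.926700+0.890000+0.863100))/(1+3/200) = 1023/1250 ≈ 0.818400

1 1/2 4943/5000
2 1 4887/5000
3 3/2 4867/5000
4 2 9313/10000
5 5/2 9267/10000
6 3 89/100
7 7/2 8631/10000
8 4 1023/1250
DF(1.5y) is solved at step 3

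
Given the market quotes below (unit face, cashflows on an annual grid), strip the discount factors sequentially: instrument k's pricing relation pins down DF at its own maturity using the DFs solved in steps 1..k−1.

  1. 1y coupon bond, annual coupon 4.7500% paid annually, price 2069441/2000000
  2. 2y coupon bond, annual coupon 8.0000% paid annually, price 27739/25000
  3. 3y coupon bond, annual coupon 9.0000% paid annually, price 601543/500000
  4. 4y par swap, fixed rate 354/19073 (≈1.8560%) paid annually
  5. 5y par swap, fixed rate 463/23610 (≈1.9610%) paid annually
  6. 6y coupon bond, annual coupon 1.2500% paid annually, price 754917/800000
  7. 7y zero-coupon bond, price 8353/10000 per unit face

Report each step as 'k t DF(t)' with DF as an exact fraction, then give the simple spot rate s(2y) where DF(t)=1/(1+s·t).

step 1 [1y] bond c/1=19/400: DF=(2069441/2000000 − 19/400·(0))/(1+19/400) = 4939/5000 ≈ 0.987800
step 2 [2y] bond c/1=2/25: DF=(27739/25000 − 2/25·(0.987800))/(1+2/25) = 4771/5000 ≈ 0.954200
step 3 [3y] bond c/1=9/100: DF=(601543/500000 − 9/100·(0.987800+0.954200))/(1+9/100) = 4717/5000 ≈ 0.943400
step 4 [4y] swap r/1=354/19073: DF=(1 − 354/19073·(0.987800+0.954200+0.943400))/(1+354/19073) = 2323/2500 ≈ 0.929200
step 5 [5y] swap r/1=463/23610: DF=(1 − 463/23610·(0.987800+0.954200+0.943400+0.929200))/(1+463/23610) = 4537/5000 ≈ 0.907400
step 6 [6y] bond c/1=1/80: DF=(754917/800000 − 1/80·(0.987800+0.954200+0.943400+0.929200+0.907400))/(1+1/80) = 8737/10000 ≈ 0.873700
step 7 [7y] zero: DF = P = 8353/10000 ≈ 0.835300

1 1 4939/5000
2 2 4771/5000
3 3 4717/5000
4 4 2323/2500
5 5 4537/5000
6 6 8737/10000
7 7 8353/10000
s(2y) = (1/(4771/5000) − 1)/(2) = 229/9542 ≈ 2.3999%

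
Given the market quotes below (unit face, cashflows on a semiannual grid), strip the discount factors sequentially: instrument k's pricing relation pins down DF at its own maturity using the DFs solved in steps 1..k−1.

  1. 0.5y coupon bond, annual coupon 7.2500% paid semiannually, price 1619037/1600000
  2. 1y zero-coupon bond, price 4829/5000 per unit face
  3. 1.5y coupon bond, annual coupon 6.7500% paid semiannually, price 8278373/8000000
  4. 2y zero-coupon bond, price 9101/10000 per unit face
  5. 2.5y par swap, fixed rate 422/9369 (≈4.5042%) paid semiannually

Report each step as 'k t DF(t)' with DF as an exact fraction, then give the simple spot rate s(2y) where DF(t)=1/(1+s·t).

step 1 [0.5y] bond c/2=29/800: DF=(1619037/1600000 − 29/800·(0))/(1+29/800) = 1953/2000 ≈ 0.976500
step 2 [1y] zero: DF = P = 4829/5000 ≈ 0.965800
step 3 [1.5y] bond c/2=27/800: DF=(8278373/8000000 − 27/800·(0.976500+0.965800))/(1+27/800) = 586/625 ≈ 0.937600
step 4 [2y] zero: DF = P = 9101/10000 ≈ 0.910100
step 5 [2.5y] swap r/2=211/9369: DF=(1 − 211/9369·(0.976500+0.965800+0.937600+0.910100))/(1+211/9369) = 1789/2000 ≈ 0.894500

1 1/2 1953/2000
2 1 4829/5000
3 3/2 586/625
4 2 9101/10000
5 5/2 1789/2000
s(2y) = (1/(9101/10000) − 1)/(2) = 899/18202 ≈ 4.9390%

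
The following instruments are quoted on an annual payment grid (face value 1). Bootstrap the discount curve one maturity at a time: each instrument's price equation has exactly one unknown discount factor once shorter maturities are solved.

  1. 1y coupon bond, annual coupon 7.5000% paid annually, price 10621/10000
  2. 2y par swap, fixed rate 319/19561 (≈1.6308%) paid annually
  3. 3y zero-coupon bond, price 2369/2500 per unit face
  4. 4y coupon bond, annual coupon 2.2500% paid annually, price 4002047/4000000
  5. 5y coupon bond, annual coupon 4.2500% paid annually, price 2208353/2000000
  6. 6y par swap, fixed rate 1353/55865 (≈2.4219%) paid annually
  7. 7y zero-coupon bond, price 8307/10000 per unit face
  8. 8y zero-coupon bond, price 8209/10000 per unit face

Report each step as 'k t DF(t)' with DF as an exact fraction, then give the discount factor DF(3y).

1 1 247/250
2 2 9681/10000
3 3 2369/2500
4 4 4573/5000
5 5 1807/2000
6 6 8647/10000
7 7 8307/10000
8 8 8209/10000
DF(3y) = 2369/2500 ≈ 0.947600

step 1 [1y] bond c/1=3/40: DF=(10621/10000 − 3/40·(0))/(1+3/40) = 247/250 ≈ 0.988000
step 2 [2y] swap r/1=319/19561: DF=(1 − 319/19561·(0.988000))/(1+319/19561) = 9681/10000 ≈ 0.968100
step 3 [3y] zero: DF = P = 2369/2500 ≈ 0.947600
step 4 [4y] bond c/1=9/400: DF=(4002047/4000000 − 9/400·(0.988000+0.968100+0.947600))/(1+9/400) = 4573/5000 ≈ 0.914600
step 5 [5y] bond c/1=17/400: DF=(2208353/2000000 − 17/400·(0.988000+0.968100+0.947600+0.914600))/(1+17/400) = 1807/2000 ≈ 0.903500
step 6 [6y] swap r/1=1353/55865: DF=(1 − 1353/55865·(0.988000+0.968100+0.947600+0.914600+0.903500))/(1+1353/55865) = 8647/10000 ≈ 0.864700
step 7 [7y] zero: DF = P = 8307/10000 ≈ 0.830700
step 8 [8y] zero: DF = P = 8209/10000 ≈ 0.820900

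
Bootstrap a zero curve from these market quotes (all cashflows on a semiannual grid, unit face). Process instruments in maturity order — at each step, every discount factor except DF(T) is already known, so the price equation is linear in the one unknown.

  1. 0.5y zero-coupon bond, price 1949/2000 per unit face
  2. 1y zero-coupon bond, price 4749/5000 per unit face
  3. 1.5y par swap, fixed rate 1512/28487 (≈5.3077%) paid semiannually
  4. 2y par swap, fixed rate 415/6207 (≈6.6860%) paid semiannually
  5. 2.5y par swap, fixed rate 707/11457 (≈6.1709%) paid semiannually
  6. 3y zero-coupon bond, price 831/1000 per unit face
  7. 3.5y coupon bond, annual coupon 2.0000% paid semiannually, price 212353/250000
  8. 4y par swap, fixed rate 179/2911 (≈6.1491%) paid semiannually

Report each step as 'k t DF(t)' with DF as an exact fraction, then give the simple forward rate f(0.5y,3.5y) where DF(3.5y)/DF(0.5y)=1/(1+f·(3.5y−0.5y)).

step 1 [0.5y] zero: DF = P = 1949/2000 ≈ 0.974500
step 2 [1y] zero: DF = P = 4749/5000 ≈ 0.949800
step 3 [1.5y] swap r/2=756/28487: DF=(1 − 756/28487·(0.974500+0.949800))/(1+756/28487) = 2311/2500 ≈ 0.924400
step 4 [2y] swap r/2=415/12414: DF=(1 − 415/12414·(0.974500+0.949800+0.924400))/(1+415/12414) = 1751/2000 ≈ 0.875500
step 5 [2.5y] swap r/2=707/22914: DF=(1 − 707/22914·(0.974500+0.949800+0.924400+0.875500))/(1+707/22914) = 4293/5000 ≈ 0.858600
step 6 [3y] zero: DF = P = 831/1000 ≈ 0.831000
step 7 [3.5y] bond c/2=1/100: DF=(212353/250000 − 1/100·(0.974500+0.949800+0.924400+0.875500+0.858600+0.831000))/(1+1/100) = 3937/5000 ≈ 0.787400
step 8 [4y] swap r/2=179/5822: DF=(1 − 179/5822·(0.974500+0.949800+0.924400+0.875500+0.858600+0.831000+0.787400))/(1+179/5822) = 1963/2500 ≈ 0.785200

1 1/2 1949/2000
2 1 4749/5000
3 3/2 2311/2500
4 2 1751/2000
5 5/2 4293/5000
6 3 831/1000
7 7/2 3937/5000
8 4 1963/2500
f(0.5y,3.5y) = ((1949/2000)/(3937/5000) − 1)/(3) = 1871/23622 ≈ 7.9206%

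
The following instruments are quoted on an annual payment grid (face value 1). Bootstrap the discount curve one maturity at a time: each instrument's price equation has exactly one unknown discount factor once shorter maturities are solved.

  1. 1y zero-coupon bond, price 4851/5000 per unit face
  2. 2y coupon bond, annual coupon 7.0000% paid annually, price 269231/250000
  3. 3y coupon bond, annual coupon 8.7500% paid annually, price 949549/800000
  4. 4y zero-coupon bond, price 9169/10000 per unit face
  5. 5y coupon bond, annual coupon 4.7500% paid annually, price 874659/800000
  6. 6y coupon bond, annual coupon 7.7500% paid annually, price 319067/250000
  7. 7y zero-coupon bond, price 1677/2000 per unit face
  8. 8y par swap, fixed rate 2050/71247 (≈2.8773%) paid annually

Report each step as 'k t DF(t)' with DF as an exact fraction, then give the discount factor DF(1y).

step 1 [1y] zero: DF = P = 4851/5000 ≈ 0.970200
step 2 [2y] bond c/1=7/100: DF=(269231/250000 − 7/100·(0.970200))/(1+7/100) = 943/1000 ≈ 0.943000
step 3 [3y] bond c/1=7/80: DF=(949549/800000 − 7/80·(0.970200+0.943000))/(1+7/80) = 15/16 ≈ 0.937500
step 4 [4y] zero: DF = P = 9169/10000 ≈ 0.916900
step 5 [5y] bond c/1=19/400: DF=(874659/800000 − 19/400·(0.970200+0.943000+0.937500+0.916900))/(1+19/400) = 8729/10000 ≈ 0.872900
step 6 [6y] bond c/1=31/400: DF=(319067/250000 − 31/400·(0.970200+0.943000+0.937500+0.916900+0.872900))/(1+31/400) = 8507/10000 ≈ 0.850700
step 7 [7y] zero: DF = P = 1677/2000 ≈ 0.838500
step 8 [8y] swap r/1=2050/71247: DF=(1 − 2050/71247·(0.970200+0.943000+0.937500+0.916900+0.872900+0.850700+0.838500))/(1+2050/71247) = 159/200 ≈ 0.795000

1 1 4851/5000
2 2 943/1000
3 3 15/16
4 4 9169/10000
5 5 8729/10000
6 6 8507/10000
7 7 1677/2000
8 8 159/200
DF(1y) = 4851/5000 ≈ 0.970200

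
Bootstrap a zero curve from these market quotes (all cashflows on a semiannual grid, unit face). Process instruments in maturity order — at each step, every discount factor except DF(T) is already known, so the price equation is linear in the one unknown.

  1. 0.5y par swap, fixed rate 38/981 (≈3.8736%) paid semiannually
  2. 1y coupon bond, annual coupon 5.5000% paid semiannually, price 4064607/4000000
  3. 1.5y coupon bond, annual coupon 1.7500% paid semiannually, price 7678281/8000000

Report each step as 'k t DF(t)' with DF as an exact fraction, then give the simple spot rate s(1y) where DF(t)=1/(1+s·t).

step 1 [0.5y] swap r/2=19/981: DF=(1 − 19/981·(0))/(1+19/981) = 981/1000 ≈ 0.981000
step 2 [1y] bond c/2=11/400: DF=(4064607/4000000 − 11/400·(0.981000))/(1+11/400) = 9627/10000 ≈ 0.962700
step 3 [1.5y] bond c/2=7/800: DF=(7678281/8000000 − 7/800·(0.981000+0.962700))/(1+7/800) = 4673/5000 ≈ 0.934600

1 1/2 981/1000
2 1 9627/10000
3 3/2 4673/5000
s(1y) = (1/(9627/10000) − 1)/(1) = 373/9627 ≈ 3.8745%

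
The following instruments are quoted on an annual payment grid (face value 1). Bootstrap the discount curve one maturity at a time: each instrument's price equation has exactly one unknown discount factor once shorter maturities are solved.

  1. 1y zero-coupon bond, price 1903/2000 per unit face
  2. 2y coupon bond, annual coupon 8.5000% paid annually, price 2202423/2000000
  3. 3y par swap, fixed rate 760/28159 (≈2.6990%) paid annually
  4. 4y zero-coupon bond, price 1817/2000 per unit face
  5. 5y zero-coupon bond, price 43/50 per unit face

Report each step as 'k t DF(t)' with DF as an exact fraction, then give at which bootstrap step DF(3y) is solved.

1 1 1903/2000
2 2 2351/2500
3 3 231/250
4 4 1817/2000
5 5 43/50
DF(3y) is solved at step 3

step 1 [1y] zero: DF = P = 1903/2000 ≈ 0.951500
step 2 [2y] bond c/1=17/200: DF=(2202423/2000000 − 17/200·(0.951500))/(1+17/200) = 2351/2500 ≈ 0.940400
step 3 [3y] swap r/1=760/28159: DF=(1 − 760/28159·(0.951500+0.940400))/(1+760/28159) = 231/250 ≈ 0.924000
step 4 [4y] zero: DF = P = 1817/2000 ≈ 0.908500
step 5 [5y] zero: DF = P = 43/50 ≈ 0.860000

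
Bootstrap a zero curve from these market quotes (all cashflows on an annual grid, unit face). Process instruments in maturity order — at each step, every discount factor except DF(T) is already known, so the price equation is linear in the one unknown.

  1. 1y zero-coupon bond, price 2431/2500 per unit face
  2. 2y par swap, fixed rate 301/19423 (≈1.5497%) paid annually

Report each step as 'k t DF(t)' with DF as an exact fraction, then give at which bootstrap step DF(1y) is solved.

1 1 2431/2500
2 2 9699/10000
DF(1y) is solved at step 1

step 1 [1y] zero: DF = P = 2431/2500 ≈ 0.972400
step 2 [2y] swap r/1=301/19423: DF=(1 − 301/19423·(0.972400))/(1+301/19423) = 9699/10000 ≈ 0.969900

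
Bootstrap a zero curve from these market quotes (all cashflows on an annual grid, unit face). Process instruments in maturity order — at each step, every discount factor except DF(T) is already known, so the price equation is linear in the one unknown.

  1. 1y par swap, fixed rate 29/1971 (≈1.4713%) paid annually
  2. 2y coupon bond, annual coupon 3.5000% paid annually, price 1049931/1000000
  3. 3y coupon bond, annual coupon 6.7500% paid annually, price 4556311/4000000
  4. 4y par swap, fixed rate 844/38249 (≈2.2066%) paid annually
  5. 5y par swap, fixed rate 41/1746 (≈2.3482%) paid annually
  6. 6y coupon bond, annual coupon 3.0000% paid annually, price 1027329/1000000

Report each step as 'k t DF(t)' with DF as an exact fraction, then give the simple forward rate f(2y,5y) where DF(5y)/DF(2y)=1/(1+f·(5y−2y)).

step 1 [1y] swap r/1=29/1971: DF=(1 − 29/1971·(0))/(1+29/1971) = 1971/2000 ≈ 0.985500
step 2 [2y] bond c/1=7/200: DF=(1049931/1000000 − 7/200·(0.985500))/(1+7/200) = 9811/10000 ≈ 0.981100
step 3 [3y] bond c/1=27/400: DF=(4556311/4000000 − 27/400·(0.985500+0.981100))/(1+27/400) = 9427/10000 ≈ 0.942700
step 4 [4y] swap r/1=844/38249: DF=(1 − 844/38249·(0.985500+0.981100+0.942700))/(1+844/38249) = 2289/2500 ≈ 0.915600
step 5 [5y] swap r/1=41/1746: DF=(1 − 41/1746·(0.985500+0.981100+0.942700+0.915600))/(1+41/1746) = 8893/10000 ≈ 0.889300
step 6 [6y] bond c/1=3/100: DF=(1027329/1000000 − 3/100·(0.985500+0.981100+0.942700+0.915600+0.889300))/(1+3/100) = 8601/10000 ≈ 0.860100

1 1 1971/2000
2 2 9811/10000
3 3 9427/10000
4 4 2289/2500
5 5 8893/10000
6 6 8601/10000
f(2y,5y) = ((9811/10000)/(8893/10000) − 1)/(3) = 306/8893 ≈ 3.4409%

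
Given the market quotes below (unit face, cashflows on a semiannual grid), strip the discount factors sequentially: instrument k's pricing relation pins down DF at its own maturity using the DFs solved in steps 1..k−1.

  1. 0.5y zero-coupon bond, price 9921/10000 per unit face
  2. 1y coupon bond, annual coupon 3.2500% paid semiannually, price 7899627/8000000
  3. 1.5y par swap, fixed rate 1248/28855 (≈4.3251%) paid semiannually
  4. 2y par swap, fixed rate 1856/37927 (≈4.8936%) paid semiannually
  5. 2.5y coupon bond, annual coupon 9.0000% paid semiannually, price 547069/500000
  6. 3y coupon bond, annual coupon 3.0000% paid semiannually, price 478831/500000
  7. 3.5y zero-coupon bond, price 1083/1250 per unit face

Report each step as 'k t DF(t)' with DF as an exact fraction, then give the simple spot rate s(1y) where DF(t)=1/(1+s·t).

1 1/2 9921/10000
2 1 4779/5000
3 3/2 586/625
4 2 567/625
5 5/2 8837/10000
6 3 1093/1250
7 7/2 1083/1250
s(1y) = (1/(4779/5000) − 1)/(1) = 221/4779 ≈ 4.6244%

step 1 [0.5y] zero: DF = P = 9921/10000 ≈ 0.992100
step 2 [1y] bond c/2=13/800: DF=(7899627/8000000 − 13/800·(0.992100))/(1+13/800) = 4779/5000 ≈ 0.955800
step 3 [1.5y] swap r/2=624/28855: DF=(1 − 624/28855·(0.992100+0.955800))/(1+624/28855) = 586/625 ≈ 0.937600
step 4 [2y] swap r/2=928/37927: DF=(1 − 928/37927·(0.992100+0.955800+0.937600))/(1+928/37927) = 567/625 ≈ 0.907200
step 5 [2.5y] bond c/2=9/200: DF=(547069/500000 − 9/200·(0.992100+0.955800+0.937600+0.907200))/(1+9/200) = 8837/10000 ≈ 0.883700
step 6 [3y] bond c/2=3/200: DF=(478831/500000 − 3/200·(0.992100+0.955800+0.937600+0.907200+0.883700))/(1+3/200) = 1093/1250 ≈ 0.874400
step 7 [3.5y] zero: DF = P = 1083/1250 ≈ 0.866400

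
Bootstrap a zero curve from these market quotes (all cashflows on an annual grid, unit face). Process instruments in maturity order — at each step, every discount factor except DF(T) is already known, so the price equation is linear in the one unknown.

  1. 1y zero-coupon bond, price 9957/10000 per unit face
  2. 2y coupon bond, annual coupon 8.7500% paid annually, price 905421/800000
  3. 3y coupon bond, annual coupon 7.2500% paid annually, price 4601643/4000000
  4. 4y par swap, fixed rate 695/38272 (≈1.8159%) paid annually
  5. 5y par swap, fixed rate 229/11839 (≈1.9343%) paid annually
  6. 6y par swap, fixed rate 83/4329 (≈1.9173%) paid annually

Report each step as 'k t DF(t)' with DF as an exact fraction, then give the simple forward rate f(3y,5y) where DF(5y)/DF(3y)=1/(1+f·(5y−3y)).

1 1 9957/10000
2 2 4803/5000
3 3 2351/2500
4 4 1861/2000
5 5 2271/2500
6 6 8921/10000
f(3y,5y) = ((2351/2500)/(2271/2500) − 1)/(2) = 40/2271 ≈ 1.7613%

step 1 [1y] zero: DF = P = 9957/10000 ≈ 0.995700
step 2 [2y] bond c/1=7/80: DF=(905421/800000 − 7/80·(0.995700))/(1+7/80) = 4803/5000 ≈ 0.960600
step 3 [3y] bond c/1=29/400: DF=(4601643/4000000 − 29/400·(0.995700+0.960600))/(1+29/400) = 2351/2500 ≈ 0.940400
step 4 [4y] swap r/1=695/38272: DF=(1 − 695/38272·(0.995700+0.960600+0.940400))/(1+695/38272) = 1861/2000 ≈ 0.930500
step 5 [5y] swap r/1=229/11839: DF=(1 − 229/11839·(0.995700+0.960600+0.940400+0.930500))/(1+229/11839) = 2271/2500 ≈ 0.908400
step 6 [6y] swap r/1=83/4329: DF=(1 − 83/4329·(0.995700+0.960600+0.940400+0.930500+0.908400))/(1+83/4329) = 8921/10000 ≈ 0.892100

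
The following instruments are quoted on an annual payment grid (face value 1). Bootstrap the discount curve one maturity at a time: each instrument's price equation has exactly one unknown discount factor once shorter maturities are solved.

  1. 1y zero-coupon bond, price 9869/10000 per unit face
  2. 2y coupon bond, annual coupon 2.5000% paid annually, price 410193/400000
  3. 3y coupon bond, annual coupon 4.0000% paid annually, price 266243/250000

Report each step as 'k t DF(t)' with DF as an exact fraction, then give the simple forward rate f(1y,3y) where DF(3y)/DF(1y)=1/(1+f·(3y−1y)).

1 1 9869/10000
2 2 2441/2500
3 3 1897/2000
f(1y,3y) = ((9869/10000)/(1897/2000) − 1)/(2) = 192/9485 ≈ 2.0242%

step 1 [1y] zero: DF = P = 9869/10000 ≈ 0.986900
step 2 [2y] bond c/1=1/40: DF=(410193/400000 − 1/40·(0.986900))/(1+1/40) = 2441/2500 ≈ 0.976400
step 3 [3y] bond c/1=1/25: DF=(266243/250000 − 1/25·(0.986900+0.976400))/(1+1/25) = 1897/2000 ≈ 0.948500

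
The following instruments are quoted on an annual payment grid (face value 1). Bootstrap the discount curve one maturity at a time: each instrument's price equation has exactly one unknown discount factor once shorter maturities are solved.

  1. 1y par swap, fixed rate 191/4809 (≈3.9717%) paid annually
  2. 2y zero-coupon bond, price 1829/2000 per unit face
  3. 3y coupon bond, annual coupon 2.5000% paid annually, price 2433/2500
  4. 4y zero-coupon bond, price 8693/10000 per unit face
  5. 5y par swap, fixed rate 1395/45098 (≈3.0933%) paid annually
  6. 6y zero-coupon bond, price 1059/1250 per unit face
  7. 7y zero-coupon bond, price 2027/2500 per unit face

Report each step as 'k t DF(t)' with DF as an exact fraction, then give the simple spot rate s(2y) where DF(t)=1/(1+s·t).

step 1 [1y] swap r/1=191/4809: DF=(1 − 191/4809·(0))/(1+191/4809) = 4809/5000 ≈ 0.961800
step 2 [2y] zero: DF = P = 1829/2000 ≈ 0.914500
step 3 [3y] bond c/1=1/40: DF=(2433/2500 − 1/40·(0.961800+0.914500))/(1+1/40) = 9037/10000 ≈ 0.903700
step 4 [4y] zero: DF = P = 8693/10000 ≈ 0.869300
step 5 [5y] swap r/1=1395/45098: DF=(1 − 1395/45098·(0.961800+0.914500+0.903700+0.869300))/(1+1395/45098) = 1721/2000 ≈ 0.860500
step 6 [6y] zero: DF = P = 1059/1250 ≈ 0.847200
step 7 [7y] zero: DF = P = 2027/2500 ≈ 0.810800

1 1 4809/5000
2 2 1829/2000
3 3 9037/10000
4 4 8693/10000
5 5 1721/2000
6 6 1059/1250
7 7 2027/2500
s(2y) = (1/(1829/2000) − 1)/(2) = 171/3658 ≈ 4.6747%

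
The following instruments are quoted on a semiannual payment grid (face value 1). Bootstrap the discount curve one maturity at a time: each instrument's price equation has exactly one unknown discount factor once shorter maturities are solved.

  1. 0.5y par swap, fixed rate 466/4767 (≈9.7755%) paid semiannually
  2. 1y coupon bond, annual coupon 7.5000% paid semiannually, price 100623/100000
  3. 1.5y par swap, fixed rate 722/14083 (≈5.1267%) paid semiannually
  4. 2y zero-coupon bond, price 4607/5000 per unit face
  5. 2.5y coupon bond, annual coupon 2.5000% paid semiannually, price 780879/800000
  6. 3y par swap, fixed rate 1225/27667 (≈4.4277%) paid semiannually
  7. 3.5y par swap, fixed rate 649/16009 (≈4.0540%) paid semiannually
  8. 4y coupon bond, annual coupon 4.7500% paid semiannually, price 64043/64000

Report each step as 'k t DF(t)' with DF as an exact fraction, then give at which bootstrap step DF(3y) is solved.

step 1 [0.5y] swap r/2=233/4767: DF=(1 − 233/4767·(0))/(1+233/4767) = 4767/5000 ≈ 0.953400
step 2 [1y] bond c/2=3/80: DF=(100623/100000 − 3/80·(0.953400))/(1+3/80) = 4677/5000 ≈ 0.935400
step 3 [1.5y] swap r/2=361/14083: DF=(1 − 361/14083·(0.953400+0.935400))/(1+361/14083) = 4639/5000 ≈ 0.927800
step 4 [2y] zero: DF = P = 4607/5000 ≈ 0.921400
step 5 [2.5y] bond c/2=1/80: DF=(780879/800000 − 1/80·(0.953400+0.935400+0.927800+0.921400))/(1+1/80) = 9179/10000 ≈ 0.917900
step 6 [3y] swap r/2=1225/55334: DF=(1 − 1225/55334·(0.953400+0.935400+0.927800+0.921400+0.917900))/(1+1225/55334) = 351/400 ≈ 0.877500
step 7 [3.5y] swap r/2=649/32018: DF=(1 − 649/32018·(0.953400+0.935400+0.927800+0.921400+0.917900+0.877500))/(1+649/32018) = 4351/5000 ≈ 0.870200
step 8 [4y] bond c/2=19/800: DF=(64043/64000 − 19/800·(0.953400+0.935400+0.927800+0.921400+0.917900+0.877500+0.870200))/(1+19/800) = 8289/10000 ≈ 0.828900

1 1/2 4767/5000
2 1 4677/5000
3 3/2 4639/5000
4 2 4607/5000
5 5/2 9179/10000
6 3 351/400
7 7/2 4351/5000
8 4 8289/10000
DF(3y) is solved at step 6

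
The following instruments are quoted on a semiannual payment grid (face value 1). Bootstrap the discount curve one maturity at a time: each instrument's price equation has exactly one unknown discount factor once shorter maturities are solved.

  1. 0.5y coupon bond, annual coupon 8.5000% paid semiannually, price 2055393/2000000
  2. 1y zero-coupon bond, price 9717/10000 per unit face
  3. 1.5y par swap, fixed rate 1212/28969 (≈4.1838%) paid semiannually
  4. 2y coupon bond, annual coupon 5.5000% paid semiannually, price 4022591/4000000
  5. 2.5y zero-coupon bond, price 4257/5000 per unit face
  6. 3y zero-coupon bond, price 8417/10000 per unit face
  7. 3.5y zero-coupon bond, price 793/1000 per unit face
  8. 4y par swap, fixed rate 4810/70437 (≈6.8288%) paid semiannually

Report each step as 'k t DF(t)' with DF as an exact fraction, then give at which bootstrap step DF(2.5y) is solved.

step 1 [0.5y] bond c/2=17/400: DF=(2055393/2000000 − 17/400·(0))/(1+17/400) = 4929/5000 ≈ 0.985800
step 2 [1y] zero: DF = P = 9717/10000 ≈ 0.971700
step 3 [1.5y] swap r/2=606/28969: DF=(1 − 606/28969·(0.985800+0.971700))/(1+606/28969) = 4697/5000 ≈ 0.939400
step 4 [2y] bond c/2=11/400: DF=(4022591/4000000 − 11/400·(0.985800+0.971700+0.939400))/(1+11/400) = 2253/2500 ≈ 0.901200
step 5 [2.5y] zero: DF = P = 4257/5000 ≈ 0.851400
step 6 [3y] zero: DF = P = 8417/10000 ≈ 0.841700
step 7 [3.5y] zero: DF = P = 793/1000 ≈ 0.793000
step 8 [4y] swap r/2=2405/70437: DF=(1 − 2405/70437·(0.985800+0.971700+0.939400+0.901200+0.851400+0.841700+0.793000))/(1+2405/70437) = 1519/2000 ≈ 0.759500

1 1/2 4929/5000
2 1 9717/10000
3 3/2 4697/5000
4 2 2253/2500
5 5/2 4257/5000
6 3 8417/10000
7 7/2 793/1000
8 4 1519/2000
DF(2.5y) is solved at step 5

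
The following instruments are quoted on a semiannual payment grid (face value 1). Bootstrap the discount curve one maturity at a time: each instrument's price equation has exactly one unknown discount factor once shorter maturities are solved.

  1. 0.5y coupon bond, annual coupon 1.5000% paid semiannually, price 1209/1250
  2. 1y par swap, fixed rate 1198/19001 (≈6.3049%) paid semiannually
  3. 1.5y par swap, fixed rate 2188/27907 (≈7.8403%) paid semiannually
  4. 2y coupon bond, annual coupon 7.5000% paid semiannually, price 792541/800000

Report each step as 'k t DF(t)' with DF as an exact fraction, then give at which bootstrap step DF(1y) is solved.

step 1 [0.5y] bond c/2=3/400: DF=(1209/1250 − 3/400·(0))/(1+3/400) = 24/25 ≈ 0.960000
step 2 [1y] swap r/2=599/19001: DF=(1 − 599/19001·(0.960000))/(1+599/19001) = 9401/10000 ≈ 0.940100
step 3 [1.5y] swap r/2=1094/27907: DF=(1 − 1094/27907·(0.960000+0.940100))/(1+1094/27907) = 4453/5000 ≈ 0.890600
step 4 [2y] bond c/2=3/80: DF=(792541/800000 − 3/80·(0.960000+0.940100+0.890600))/(1+3/80) = 427/500 ≈ 0.854000

1 1/2 24/25
2 1 9401/10000
3 3/2 4453/5000
4 2 427/500
DF(1y) is solved at step 2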